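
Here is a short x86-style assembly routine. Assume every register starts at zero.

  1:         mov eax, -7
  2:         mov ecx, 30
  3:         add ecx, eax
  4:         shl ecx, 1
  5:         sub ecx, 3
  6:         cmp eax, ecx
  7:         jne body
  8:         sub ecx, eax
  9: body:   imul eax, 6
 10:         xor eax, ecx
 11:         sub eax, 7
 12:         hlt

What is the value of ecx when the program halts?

mov eax, -7 → eax=-7
mov ecx, 30 → ecx=30
add ecx, eax → ecx=30+(-7)=23
shl ecx, 1 → ecx=23<<1=46
sub ecx, 3 → ecx=46-3=43
cmp eax, ecx  (cmp -7,43)
jne body: taken
imul eax, 6 → eax=(-7)*6=-42
xor eax, ecx → eax=(-42)^43=-3
sub eax, 7 → eax=(-3)-7=-10
halt.

43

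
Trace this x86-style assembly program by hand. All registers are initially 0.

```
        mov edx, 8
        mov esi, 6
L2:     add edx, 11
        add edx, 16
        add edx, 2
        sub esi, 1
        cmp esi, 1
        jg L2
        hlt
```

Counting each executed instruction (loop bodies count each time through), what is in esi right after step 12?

after mov edx, 8: edx=8
after mov esi, 6: esi=6
after add edx, 11: edx=8+11=19
after add edx, 16: edx=19+16=35
after add edx, 2: edx=35+2=37
after sub esi, 1: esi=6-1=5
cmp esi, 1  (cmp 5,1)
jg L2: taken
after add edx, 11: edx=37+11=48
after add edx, 16: edx=48+16=64
after add edx, 2: edx=64+2=66
after sub esi, 1: esi=5-1=4
After step 12: esi = 4.

4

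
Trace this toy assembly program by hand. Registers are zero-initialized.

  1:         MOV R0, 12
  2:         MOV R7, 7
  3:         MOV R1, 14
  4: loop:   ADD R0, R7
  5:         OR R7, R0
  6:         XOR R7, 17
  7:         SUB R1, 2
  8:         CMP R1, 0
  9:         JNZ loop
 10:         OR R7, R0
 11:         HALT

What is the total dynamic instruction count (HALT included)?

after MOV R0, 12: R0=12
after MOV R7, 7: R7=7
after MOV R1, 14: R1=14
after ADD R0, R7: R0=12+7=19
after OR R7, R0: R7=7|19=23
after XOR R7, 17: R7=23^17=6
after SUB R1, 2: R1=14-2=12
CMP R1, 0  (cmp 12,0)
JNZ loop: taken
after ADD R0, R7: R0=19+6=25
after OR R7, R0: R7=6|25=31
after XOR R7, 17: R7=31^17=14
after SUB R1, 2: R1=12-2=10
CMP R1, 0  (cmp 10,0)
JNZ loop: taken
after ADD R0, R7: R0=25+14=39
after OR R7, R0: R7=14|39=47
after XOR R7, 17: R7=47^17=62
after SUB R1, 2: R1=10-2=8
CMP R1, 0  (cmp 8,0)
JNZ loop: taken
after ADD R0, R7: R0=39+62=101
after OR R7, R0: R7=62|101=127
after XOR R7, 17: R7=127^17=110
after SUB R1, 2: R1=8-2=6
CMP R1, 0  (cmp 6,0)
JNZ loop: taken
after ADD R0, R7: R0=101+110=211
after OR R7, R0: R7=110|211=255
after XOR R7, 17: R7=255^17=238
after SUB R1, 2: R1=6-2=4
CMP R1, 0  (cmp 4,0)
JNZ loop: taken
after ADD R0, R7: R0=211+238=449
after OR R7, R0: R7=238|449=495
after XOR R7, 17: R7=495^17=510
after SUB R1, 2: R1=4-2=2
CMP R1, 0  (cmp 2,0)
JNZ loop: taken
after ADD R0, R7: R0=449+510=959
after OR R7, R0: R7=510|959=1023
after XOR R7, 17: R7=1023^17=1006
after SUB R1, 2: R1=2-2=0
CMP R1, 0  (cmp 0,0)
JNZ loop: not taken
after OR R7, R0: R7=1006|959=1023
halt.
Total executed instructions: 47.

47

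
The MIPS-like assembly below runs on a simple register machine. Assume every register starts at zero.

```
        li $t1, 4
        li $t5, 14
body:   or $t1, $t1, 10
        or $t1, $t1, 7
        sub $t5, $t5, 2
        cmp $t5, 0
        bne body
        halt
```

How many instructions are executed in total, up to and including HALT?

38

$t1=4
$t5=14
$t1=4|10=14
$t1=14|7=15
$t5=14-2=12
cmp $t5, 0  (cmp 12,0)
bne body: taken
$t1=15|10=15
$t1=15|7=15
$t5=12-2=10
cmp $t5, 0  (cmp 10,0)
bne body: taken
$t1=15|10=15
$t1=15|7=15
$t5=10-2=8
cmp $t5, 0  (cmp 8,0)
bne body: taken
$t1=15|10=15
$t1=15|7=15
$t5=8-2=6
cmp $t5, 0  (cmp 6,0)
bne body: taken
$t1=15|10=15
$t1=15|7=15
$t5=6-2=4
cmp $t5, 0  (cmp 4,0)
bne body: taken
$t1=15|10=15
$t1=15|7=15
$t5=4-2=2
cmp $t5, 0  (cmp 2,0)
bne body: taken
$t1=15|10=15
$t1=15|7=15
$t5=2-2=0
cmp $t5, 0  (cmp 0,0)
bne body: not taken
halt.
Total executed instructions: 38.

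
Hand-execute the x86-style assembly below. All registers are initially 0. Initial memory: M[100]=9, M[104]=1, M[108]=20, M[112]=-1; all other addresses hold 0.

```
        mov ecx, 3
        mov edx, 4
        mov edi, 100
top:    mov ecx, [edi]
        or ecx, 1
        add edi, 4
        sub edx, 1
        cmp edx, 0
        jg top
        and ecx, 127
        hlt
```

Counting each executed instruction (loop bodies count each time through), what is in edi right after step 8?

after mov ecx, 3: ecx=3
after mov edx, 4: edx=4
after mov edi, 100: edi=100
after mov ecx, [edi]: ecx=M[100]=9
after or ecx, 1: ecx=9|1=9
after add edi, 4: edi=100+4=104
after sub edx, 1: edx=4-1=3
cmp edx, 0  (cmp 3,0)
After step 8: edi = 104.

104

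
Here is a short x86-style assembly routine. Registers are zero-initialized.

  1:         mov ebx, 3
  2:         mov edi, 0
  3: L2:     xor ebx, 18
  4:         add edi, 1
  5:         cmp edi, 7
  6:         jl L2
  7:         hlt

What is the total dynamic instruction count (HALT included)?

mov ebx, 3 → ebx=3
mov edi, 0 → edi=0
xor ebx, 18 → ebx=3^18=17
add edi, 1 → edi=0+1=1
cmp edi, 7  (cmp 1,7)
jl L2: taken
xor ebx, 18 → ebx=17^18=3
add edi, 1 → edi=1+1=2
cmp edi, 7  (cmp 2,7)
jl L2: taken
xor ebx, 18 → ebx=3^18=17
add edi, 1 → edi=2+1=3
cmp edi, 7  (cmp 3,7)
jl L2: taken
xor ebx, 18 → ebx=17^18=3
add edi, 1 → edi=3+1=4
cmp edi, 7  (cmp 4,7)
jl L2: taken
xor ebx, 18 → ebx=3^18=17
add edi, 1 → edi=4+1=5
cmp edi, 7  (cmp 5,7)
jl L2: taken
xor ebx, 18 → ebx=17^18=3
add edi, 1 → edi=5+1=6
cmp edi, 7  (cmp 6,7)
jl L2: taken
xor ebx, 18 → ebx=3^18=17
add edi, 1 → edi=6+1=7
cmp edi, 7  (cmp 7,7)
jl L2: not taken
halt.
Total executed instructions: 31.

31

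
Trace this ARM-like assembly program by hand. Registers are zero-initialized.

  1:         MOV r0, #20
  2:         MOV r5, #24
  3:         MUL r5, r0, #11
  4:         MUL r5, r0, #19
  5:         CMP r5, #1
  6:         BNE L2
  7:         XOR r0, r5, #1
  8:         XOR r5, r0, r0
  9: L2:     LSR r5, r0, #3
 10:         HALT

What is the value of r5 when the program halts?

2

after MOV r0, #20: r0=20
after MOV r5, #24: r5=24
after MUL r5, r0, #11: r5=20*11=220
after MUL r5, r0, #19: r5=20*19=380
CMP r5, #1  (cmp 380,1)
BNE L2: taken
after LSR r5, r0, #3: r5=20>>3=2
halt.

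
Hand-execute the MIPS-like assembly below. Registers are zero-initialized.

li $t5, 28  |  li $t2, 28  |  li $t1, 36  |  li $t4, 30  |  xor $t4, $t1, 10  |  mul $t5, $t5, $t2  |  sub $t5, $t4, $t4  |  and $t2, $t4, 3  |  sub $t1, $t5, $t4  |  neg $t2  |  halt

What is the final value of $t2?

li $t5, 28 → $t5=28
li $t2, 28 → $t2=28
li $t1, 36 → $t1=36
li $t4, 30 → $t4=30
xor $t4, $t1, 10 → $t4=36^10=46
mul $t5, $t5, $t2 → $t5=28*28=784
sub $t5, $t4, $t4 → $t5=46-46=0
and $t2, $t4, 3 → $t2=46&3=2
sub $t1, $t5, $t4 → $t1=0-46=-46
neg $t2 → $t2=-(2)=-2
halt.

-2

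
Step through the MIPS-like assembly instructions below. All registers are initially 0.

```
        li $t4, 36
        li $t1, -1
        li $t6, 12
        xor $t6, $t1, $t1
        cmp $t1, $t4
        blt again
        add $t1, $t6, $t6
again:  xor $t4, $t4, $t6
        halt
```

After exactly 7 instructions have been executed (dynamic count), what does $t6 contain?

0

$t4=36
$t1=-1
$t6=12
$t6=(-1)^(-1)=0
cmp $t1, $t4  (cmp -1,36)
blt again: taken
$t4=36^0=36
After step 7: $t6 = 0.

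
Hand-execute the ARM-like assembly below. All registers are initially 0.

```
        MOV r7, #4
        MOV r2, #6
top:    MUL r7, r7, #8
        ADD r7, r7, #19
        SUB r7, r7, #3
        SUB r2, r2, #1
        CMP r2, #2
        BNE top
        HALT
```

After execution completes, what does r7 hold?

25744

after MOV r7, #4: r7=4
after MOV r2, #6: r2=6
after MUL r7, r7, #8: r7=4*8=32
after ADD r7, r7, #19: r7=32+19=51
after SUB r7, r7, #3: r7=51-3=48
after SUB r2, r2, #1: r2=6-1=5
CMP r2, #2  (cmp 5,2)
BNE top: taken
after MUL r7, r7, #8: r7=48*8=384
after ADD r7, r7, #19: r7=384+19=403
after SUB r7, r7, #3: r7=403-3=400
after SUB r2, r2, #1: r2=5-1=4
CMP r2, #2  (cmp 4,2)
BNE top: taken
after MUL r7, r7, #8: r7=400*8=3200
after ADD r7, r7, #19: r7=3200+19=3219
after SUB r7, r7, #3: r7=3219-3=3216
after SUB r2, r2, #1: r2=4-1=3
CMP r2, #2  (cmp 3,2)
BNE top: taken
after MUL r7, r7, #8: r7=3216*8=25728
after ADD r7, r7, #19: r7=25728+19=25747
after SUB r7, r7, #3: r7=25747-3=25744
after SUB r2, r2, #1: r2=3-1=2
CMP r2, #2  (cmp 2,2)
BNE top: not taken
halt.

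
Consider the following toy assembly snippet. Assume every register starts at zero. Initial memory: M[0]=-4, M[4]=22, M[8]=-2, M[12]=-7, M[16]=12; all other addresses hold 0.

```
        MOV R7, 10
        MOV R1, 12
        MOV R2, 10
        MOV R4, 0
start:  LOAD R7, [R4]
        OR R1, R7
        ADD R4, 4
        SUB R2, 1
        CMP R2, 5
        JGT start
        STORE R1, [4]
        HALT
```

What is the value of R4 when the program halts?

R7=10
R1=12
R2=10
R4=0
R7=M[0]=-4
R1=12|(-4)=-4
R4=0+4=4
R2=10-1=9
CMP R2, 5  (cmp 9,5)
JGT start: taken
R7=M[4]=22
R1=(-4)|22=-2
R4=4+4=8
R2=9-1=8
CMP R2, 5  (cmp 8,5)
JGT start: taken
R7=M[8]=-2
R1=(-2)|(-2)=-2
R4=8+4=12
R2=8-1=7
CMP R2, 5  (cmp 7,5)
JGT start: taken
R7=M[12]=-7
R1=(-2)|(-7)=-1
R4=12+4=16
R2=7-1=6
CMP R2, 5  (cmp 6,5)
JGT start: taken
R7=M[16]=12
R1=(-1)|12=-1
R4=16+4=20
R2=6-1=5
CMP R2, 5  (cmp 5,5)
JGT start: not taken
STORE R1, [4] → M[4]=-1
halt.

20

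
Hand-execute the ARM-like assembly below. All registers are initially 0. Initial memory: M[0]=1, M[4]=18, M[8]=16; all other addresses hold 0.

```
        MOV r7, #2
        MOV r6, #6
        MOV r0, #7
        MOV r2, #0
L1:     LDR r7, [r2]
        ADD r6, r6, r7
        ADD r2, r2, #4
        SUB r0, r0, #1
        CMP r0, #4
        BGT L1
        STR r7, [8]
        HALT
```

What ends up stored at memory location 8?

16

r7=2
r6=6
r0=7
r2=0
r7=M[0]=1
r6=6+1=7
r2=0+4=4
r0=7-1=6
CMP r0, #4  (cmp 6,4)
BGT L1: taken
r7=M[4]=18
r6=7+18=25
r2=4+4=8
r0=6-1=5
CMP r0, #4  (cmp 5,4)
BGT L1: taken
r7=M[8]=16
r6=25+16=41
r2=8+4=12
r0=5-1=4
CMP r0, #4  (cmp 4,4)
BGT L1: not taken
STR r7, [8] → M[8]=16
halt.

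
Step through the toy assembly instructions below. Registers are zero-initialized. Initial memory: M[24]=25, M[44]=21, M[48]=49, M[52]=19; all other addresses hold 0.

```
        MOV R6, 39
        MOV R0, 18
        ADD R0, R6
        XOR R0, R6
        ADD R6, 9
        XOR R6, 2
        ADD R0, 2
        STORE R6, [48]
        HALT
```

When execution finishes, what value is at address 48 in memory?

50

after MOV R6, 39: R6=39
after MOV R0, 18: R0=18
after ADD R0, R6: R0=18+39=57
after XOR R0, R6: R0=57^39=30
after ADD R6, 9: R6=39+9=48
after XOR R6, 2: R6=48^2=50
after ADD R0, 2: R0=30+2=32
STORE R6, [48] → M[48]=50
halt.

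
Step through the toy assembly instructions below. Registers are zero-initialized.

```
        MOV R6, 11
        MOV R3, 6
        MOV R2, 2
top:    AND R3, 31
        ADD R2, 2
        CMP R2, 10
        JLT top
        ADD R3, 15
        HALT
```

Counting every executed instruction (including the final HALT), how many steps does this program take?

21

MOV R6, 11 → R6=11
MOV R3, 6 → R3=6
MOV R2, 2 → R2=2
AND R3, 31 → R3=6&31=6
ADD R2, 2 → R2=2+2=4
CMP R2, 10  (cmp 4,10)
JLT top: taken
AND R3, 31 → R3=6&31=6
ADD R2, 2 → R2=4+2=6
CMP R2, 10  (cmp 6,10)
JLT top: taken
AND R3, 31 → R3=6&31=6
ADD R2, 2 → R2=6+2=8
CMP R2, 10  (cmp 8,10)
JLT top: taken
AND R3, 31 → R3=6&31=6
ADD R2, 2 → R2=8+2=10
CMP R2, 10  (cmp 10,10)
JLT top: not taken
ADD R3, 15 → R3=6+15=21
halt.
Total executed instructions: 21.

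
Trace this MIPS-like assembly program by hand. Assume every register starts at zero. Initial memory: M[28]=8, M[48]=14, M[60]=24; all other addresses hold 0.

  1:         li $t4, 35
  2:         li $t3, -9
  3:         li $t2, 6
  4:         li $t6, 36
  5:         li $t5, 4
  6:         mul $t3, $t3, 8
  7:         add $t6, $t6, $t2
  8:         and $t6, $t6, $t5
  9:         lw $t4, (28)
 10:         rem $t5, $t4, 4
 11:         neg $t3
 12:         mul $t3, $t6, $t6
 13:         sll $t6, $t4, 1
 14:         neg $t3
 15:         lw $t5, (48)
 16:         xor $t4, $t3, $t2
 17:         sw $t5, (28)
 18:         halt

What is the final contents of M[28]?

li $t4, 35 → $t4=35
li $t3, -9 → $t3=-9
li $t2, 6 → $t2=6
li $t6, 36 → $t6=36
li $t5, 4 → $t5=4
mul $t3, $t3, 8 → $t3=(-9)*8=-72
add $t6, $t6, $t2 → $t6=36+6=42
and $t6, $t6, $t5 → $t6=42&4=0
lw $t4, (28) → $t4=M[28]=8
rem $t5, $t4, 4 → $t5=8%4=0
neg $t3 → $t3=-(-72)=72
mul $t3, $t6, $t6 → $t3=0*0=0
sll $t6, $t4, 1 → $t6=8<<1=16
neg $t3 → $t3=-(0)=0
lw $t5, (48) → $t5=M[48]=14
xor $t4, $t3, $t2 → $t4=0^6=6
sw $t5, (28) → M[28]=14
halt.

14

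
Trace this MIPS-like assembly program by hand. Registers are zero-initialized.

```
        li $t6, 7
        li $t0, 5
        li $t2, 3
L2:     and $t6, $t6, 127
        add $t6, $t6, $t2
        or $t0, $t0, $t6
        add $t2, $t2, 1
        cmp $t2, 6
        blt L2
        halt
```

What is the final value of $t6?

19

li $t6, 7 → $t6=7
li $t0, 5 → $t0=5
li $t2, 3 → $t2=3
and $t6, $t6, 127 → $t6=7&127=7
add $t6, $t6, $t2 → $t6=7+3=10
or $t0, $t0, $t6 → $t0=5|10=15
add $t2, $t2, 1 → $t2=3+1=4
cmp $t2, 6  (cmp 4,6)
blt L2: taken
and $t6, $t6, 127 → $t6=10&127=10
add $t6, $t6, $t2 → $t6=10+4=14
or $t0, $t0, $t6 → $t0=15|14=15
add $t2, $t2, 1 → $t2=4+1=5
cmp $t2, 6  (cmp 5,6)
blt L2: taken
and $t6, $t6, 127 → $t6=14&127=14
add $t6, $t6, $t2 → $t6=14+5=19
or $t0, $t0, $t6 → $t0=15|19=31
add $t2, $t2, 1 → $t2=5+1=6
cmp $t2, 6  (cmp 6,6)
blt L2: not taken
halt.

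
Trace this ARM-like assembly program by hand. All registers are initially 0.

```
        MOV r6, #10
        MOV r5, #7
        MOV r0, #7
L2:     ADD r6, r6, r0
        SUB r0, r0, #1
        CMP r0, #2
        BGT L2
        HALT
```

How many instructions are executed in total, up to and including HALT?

24

r6=10
r5=7
r0=7
r6=10+7=17
r0=7-1=6
CMP r0, #2  (cmp 6,2)
BGT L2: taken
r6=17+6=23
r0=6-1=5
CMP r0, #2  (cmp 5,2)
BGT L2: taken
r6=23+5=28
r0=5-1=4
CMP r0, #2  (cmp 4,2)
BGT L2: taken
r6=28+4=32
r0=4-1=3
CMP r0, #2  (cmp 3,2)
BGT L2: taken
r6=32+3=35
r0=3-1=2
CMP r0, #2  (cmp 2,2)
BGT L2: not taken
halt.
Total executed instructions: 24.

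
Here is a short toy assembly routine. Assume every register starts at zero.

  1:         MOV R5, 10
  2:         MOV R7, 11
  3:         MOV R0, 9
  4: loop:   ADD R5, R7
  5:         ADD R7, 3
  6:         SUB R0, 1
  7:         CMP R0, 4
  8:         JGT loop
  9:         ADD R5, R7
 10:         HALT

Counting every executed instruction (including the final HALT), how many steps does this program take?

30

R5=10
R7=11
R0=9
R5=10+11=21
R7=11+3=14
R0=9-1=8
CMP R0, 4  (cmp 8,4)
JGT loop: taken
R5=21+14=35
R7=14+3=17
R0=8-1=7
CMP R0, 4  (cmp 7,4)
JGT loop: taken
R5=35+17=52
R7=17+3=20
R0=7-1=6
CMP R0, 4  (cmp 6,4)
JGT loop: taken
R5=52+20=72
R7=20+3=23
R0=6-1=5
CMP R0, 4  (cmp 5,4)
JGT loop: taken
R5=72+23=95
R7=23+3=26
R0=5-1=4
CMP R0, 4  (cmp 4,4)
JGT loop: not taken
R5=95+26=121
halt.
Total executed instructions: 30.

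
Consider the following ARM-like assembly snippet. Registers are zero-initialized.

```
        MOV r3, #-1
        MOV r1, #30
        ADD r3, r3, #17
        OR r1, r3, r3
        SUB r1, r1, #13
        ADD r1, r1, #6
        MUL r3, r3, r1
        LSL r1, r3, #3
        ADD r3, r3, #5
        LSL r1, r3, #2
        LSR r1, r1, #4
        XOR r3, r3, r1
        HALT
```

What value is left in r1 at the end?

MOV r3, #-1 → r3=-1
MOV r1, #30 → r1=30
ADD r3, r3, #17 → r3=(-1)+17=16
OR r1, r3, r3 → r1=16|16=16
SUB r1, r1, #13 → r1=16-13=3
ADD r1, r1, #6 → r1=3+6=9
MUL r3, r3, r1 → r3=16*9=144
LSL r1, r3, #3 → r1=144<<3=1152
ADD r3, r3, #5 → r3=144+5=149
LSL r1, r3, #2 → r1=149<<2=596
LSR r1, r1, #4 → r1=596>>4=37
XOR r3, r3, r1 → r3=149^37=176
halt.

37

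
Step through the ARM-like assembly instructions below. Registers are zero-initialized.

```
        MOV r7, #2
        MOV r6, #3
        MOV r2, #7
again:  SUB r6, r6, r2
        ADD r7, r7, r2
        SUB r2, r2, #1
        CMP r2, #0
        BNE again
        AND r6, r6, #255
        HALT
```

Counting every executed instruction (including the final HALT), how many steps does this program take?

40

after MOV r7, #2: r7=2
after MOV r6, #3: r6=3
after MOV r2, #7: r2=7
after SUB r6, r6, r2: r6=3-7=-4
after ADD r7, r7, r2: r7=2+7=9
after SUB r2, r2, #1: r2=7-1=6
CMP r2, #0  (cmp 6,0)
BNE again: taken
after SUB r6, r6, r2: r6=(-4)-6=-10
after ADD r7, r7, r2: r7=9+6=15
after SUB r2, r2, #1: r2=6-1=5
CMP r2, #0  (cmp 5,0)
BNE again: taken
after SUB r6, r6, r2: r6=(-10)-5=-15
after ADD r7, r7, r2: r7=15+5=20
after SUB r2, r2, #1: r2=5-1=4
CMP r2, #0  (cmp 4,0)
BNE again: taken
after SUB r6, r6, r2: r6=(-15)-4=-19
after ADD r7, r7, r2: r7=20+4=24
after SUB r2, r2, #1: r2=4-1=3
CMP r2, #0  (cmp 3,0)
BNE again: taken
after SUB r6, r6, r2: r6=(-19)-3=-22
after ADD r7, r7, r2: r7=24+3=27
after SUB r2, r2, #1: r2=3-1=2
CMP r2, #0  (cmp 2,0)
BNE again: taken
after SUB r6, r6, r2: r6=(-22)-2=-24
after ADD r7, r7, r2: r7=27+2=29
after SUB r2, r2, #1: r2=2-1=1
CMP r2, #0  (cmp 1,0)
BNE again: taken
after SUB r6, r6, r2: r6=(-24)-1=-25
after ADD r7, r7, r2: r7=29+1=30
after SUB r2, r2, #1: r2=1-1=0
CMP r2, #0  (cmp 0,0)
BNE again: not taken
after AND r6, r6, #255: r6=(-25)&255=231
halt.
Total executed instructions: 40.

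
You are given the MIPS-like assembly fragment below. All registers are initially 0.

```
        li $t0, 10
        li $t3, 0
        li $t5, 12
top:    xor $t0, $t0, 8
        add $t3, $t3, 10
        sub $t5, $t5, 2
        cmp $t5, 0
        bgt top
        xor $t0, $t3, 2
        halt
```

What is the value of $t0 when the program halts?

62

li $t0, 10 → $t0=10
li $t3, 0 → $t3=0
li $t5, 12 → $t5=12
xor $t0, $t0, 8 → $t0=10^8=2
add $t3, $t3, 10 → $t3=0+10=10
sub $t5, $t5, 2 → $t5=12-2=10
cmp $t5, 0  (cmp 10,0)
bgt top: taken
xor $t0, $t0, 8 → $t0=2^8=10
add $t3, $t3, 10 → $t3=10+10=20
sub $t5, $t5, 2 → $t5=10-2=8
cmp $t5, 0  (cmp 8,0)
bgt top: taken
xor $t0, $t0, 8 → $t0=10^8=2
add $t3, $t3, 10 → $t3=20+10=30
sub $t5, $t5, 2 → $t5=8-2=6
cmp $t5, 0  (cmp 6,0)
bgt top: taken
xor $t0, $t0, 8 → $t0=2^8=10
add $t3, $t3, 10 → $t3=30+10=40
sub $t5, $t5, 2 → $t5=6-2=4
cmp $t5, 0  (cmp 4,0)
bgt top: taken
xor $t0, $t0, 8 → $t0=10^8=2
add $t3, $t3, 10 → $t3=40+10=50
sub $t5, $t5, 2 → $t5=4-2=2
cmp $t5, 0  (cmp 2,0)
bgt top: taken
xor $t0, $t0, 8 → $t0=2^8=10
add $t3, $t3, 10 → $t3=50+10=60
sub $t5, $t5, 2 → $t5=2-2=0
cmp $t5, 0  (cmp 0,0)
bgt top: not taken
xor $t0, $t3, 2 → $t0=60^2=62
halt.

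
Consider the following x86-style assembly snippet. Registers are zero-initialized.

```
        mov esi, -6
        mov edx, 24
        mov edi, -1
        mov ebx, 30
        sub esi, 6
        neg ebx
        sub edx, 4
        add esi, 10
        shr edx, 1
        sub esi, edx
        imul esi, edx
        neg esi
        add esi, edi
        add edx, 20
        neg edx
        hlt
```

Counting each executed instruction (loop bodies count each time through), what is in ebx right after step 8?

mov esi, -6 → esi=-6
mov edx, 24 → edx=24
mov edi, -1 → edi=-1
mov ebx, 30 → ebx=30
sub esi, 6 → esi=(-6)-6=-12
neg ebx → ebx=-(30)=-30
sub edx, 4 → edx=24-4=20
add esi, 10 → esi=(-12)+10=-2
After step 8: ebx = -30.

-30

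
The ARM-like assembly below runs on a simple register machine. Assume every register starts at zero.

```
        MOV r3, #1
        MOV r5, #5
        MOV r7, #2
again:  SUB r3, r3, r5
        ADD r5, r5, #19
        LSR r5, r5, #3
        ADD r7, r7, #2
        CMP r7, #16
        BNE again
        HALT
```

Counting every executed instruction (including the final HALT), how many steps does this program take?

46

r3=1
r5=5
r7=2
r3=1-5=-4
r5=5+19=24
r5=24>>3=3
r7=2+2=4
CMP r7, #16  (cmp 4,16)
BNE again: taken
r3=(-4)-3=-7
r5=3+19=22
r5=22>>3=2
r7=4+2=6
CMP r7, #16  (cmp 6,16)
BNE again: taken
r3=(-7)-2=-9
r5=2+19=21
r5=21>>3=2
r7=6+2=8
CMP r7, #16  (cmp 8,16)
BNE again: taken
r3=(-9)-2=-11
r5=2+19=21
r5=21>>3=2
r7=8+2=10
CMP r7, #16  (cmp 10,16)
BNE again: taken
r3=(-11)-2=-13
r5=2+19=21
r5=21>>3=2
r7=10+2=12
CMP r7, #16  (cmp 12,16)
BNE again: taken
r3=(-13)-2=-15
r5=2+19=21
r5=21>>3=2
r7=12+2=14
CMP r7, #16  (cmp 14,16)
BNE again: taken
r3=(-15)-2=-17
r5=2+19=21
r5=21>>3=2
r7=14+2=16
CMP r7, #16  (cmp 16,16)
BNE again: not taken
halt.
Total executed instructions: 46.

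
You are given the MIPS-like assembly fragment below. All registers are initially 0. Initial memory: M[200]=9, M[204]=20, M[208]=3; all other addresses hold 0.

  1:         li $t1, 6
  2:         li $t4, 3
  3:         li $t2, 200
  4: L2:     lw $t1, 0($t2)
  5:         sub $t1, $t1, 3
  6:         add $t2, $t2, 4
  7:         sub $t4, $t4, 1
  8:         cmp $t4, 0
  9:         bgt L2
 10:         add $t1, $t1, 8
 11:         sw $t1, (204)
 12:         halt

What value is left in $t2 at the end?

212

after li $t1, 6: $t1=6
after li $t4, 3: $t4=3
after li $t2, 200: $t2=200
after lw $t1, 0($t2): $t1=M[200]=9
after sub $t1, $t1, 3: $t1=9-3=6
after add $t2, $t2, 4: $t2=200+4=204
after sub $t4, $t4, 1: $t4=3-1=2
cmp $t4, 0  (cmp 2,0)
bgt L2: taken
after lw $t1, 0($t2): $t1=M[204]=20
after sub $t1, $t1, 3: $t1=20-3=17
after add $t2, $t2, 4: $t2=204+4=208
after sub $t4, $t4, 1: $t4=2-1=1
cmp $t4, 0  (cmp 1,0)
bgt L2: taken
after lw $t1, 0($t2): $t1=M[208]=3
after sub $t1, $t1, 3: $t1=3-3=0
after add $t2, $t2, 4: $t2=208+4=212
after sub $t4, $t4, 1: $t4=1-1=0
cmp $t4, 0  (cmp 0,0)
bgt L2: not taken
after add $t1, $t1, 8: $t1=0+8=8
sw $t1, (204) → M[204]=8
halt.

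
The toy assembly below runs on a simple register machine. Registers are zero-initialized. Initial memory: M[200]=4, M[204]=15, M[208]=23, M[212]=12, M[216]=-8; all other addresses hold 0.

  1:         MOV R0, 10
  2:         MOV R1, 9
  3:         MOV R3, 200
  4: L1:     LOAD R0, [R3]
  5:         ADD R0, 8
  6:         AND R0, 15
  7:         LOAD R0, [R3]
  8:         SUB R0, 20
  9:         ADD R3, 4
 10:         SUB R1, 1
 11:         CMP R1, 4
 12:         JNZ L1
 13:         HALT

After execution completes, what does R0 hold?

-28

MOV R0, 10 → R0=10
MOV R1, 9 → R1=9
MOV R3, 200 → R3=200
LOAD R0, [R3] → R0=M[200]=4
ADD R0, 8 → R0=4+8=12
AND R0, 15 → R0=12&15=12
LOAD R0, [R3] → R0=M[200]=4
SUB R0, 20 → R0=4-20=-16
ADD R3, 4 → R3=200+4=204
SUB R1, 1 → R1=9-1=8
CMP R1, 4  (cmp 8,4)
JNZ L1: taken
LOAD R0, [R3] → R0=M[204]=15
ADD R0, 8 → R0=15+8=23
AND R0, 15 → R0=23&15=7
LOAD R0, [R3] → R0=M[204]=15
SUB R0, 20 → R0=15-20=-5
ADD R3, 4 → R3=204+4=208
SUB R1, 1 → R1=8-1=7
CMP R1, 4  (cmp 7,4)
JNZ L1: taken
LOAD R0, [R3] → R0=M[208]=23
ADD R0, 8 → R0=23+8=31
AND R0, 15 → R0=31&15=15
LOAD R0, [R3] → R0=M[208]=23
SUB R0, 20 → R0=23-20=3
ADD R3, 4 → R3=208+4=212
SUB R1, 1 → R1=7-1=6
CMP R1, 4  (cmp 6,4)
JNZ L1: taken
LOAD R0, [R3] → R0=M[212]=12
ADD R0, 8 → R0=12+8=20
AND R0, 15 → R0=20&15=4
LOAD R0, [R3] → R0=M[212]=12
SUB R0, 20 → R0=12-20=-8
ADD R3, 4 → R3=212+4=216
SUB R1, 1 → R1=6-1=5
CMP R1, 4  (cmp 5,4)
JNZ L1: taken
LOAD R0, [R3] → R0=M[216]=-8
ADD R0, 8 → R0=(-8)+8=0
AND R0, 15 → R0=0&15=0
LOAD R0, [R3] → R0=M[216]=-8
SUB R0, 20 → R0=(-8)-20=-28
ADD R3, 4 → R3=216+4=220
SUB R1, 1 → R1=5-1=4
CMP R1, 4  (cmp 4,4)
JNZ L1: not taken
halt.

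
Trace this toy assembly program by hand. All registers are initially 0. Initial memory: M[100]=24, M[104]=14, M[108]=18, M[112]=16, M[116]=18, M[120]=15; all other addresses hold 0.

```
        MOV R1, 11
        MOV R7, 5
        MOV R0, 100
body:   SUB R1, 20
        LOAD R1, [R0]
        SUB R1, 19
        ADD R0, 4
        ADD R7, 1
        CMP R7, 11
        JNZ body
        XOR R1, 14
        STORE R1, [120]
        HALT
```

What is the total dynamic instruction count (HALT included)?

MOV R1, 11 → R1=11
MOV R7, 5 → R7=5
MOV R0, 100 → R0=100
SUB R1, 20 → R1=11-20=-9
LOAD R1, [R0] → R1=M[100]=24
SUB R1, 19 → R1=24-19=5
ADD R0, 4 → R0=100+4=104
ADD R7, 1 → R7=5+1=6
CMP R7, 11  (cmp 6,11)
JNZ body: taken
SUB R1, 20 → R1=5-20=-15
LOAD R1, [R0] → R1=M[104]=14
SUB R1, 19 → R1=14-19=-5
ADD R0, 4 → R0=104+4=108
ADD R7, 1 → R7=6+1=7
CMP R7, 11  (cmp 7,11)
JNZ body: taken
SUB R1, 20 → R1=(-5)-20=-25
LOAD R1, [R0] → R1=M[108]=18
SUB R1, 19 → R1=18-19=-1
ADD R0, 4 → R0=108+4=112
ADD R7, 1 → R7=7+1=8
CMP R7, 11  (cmp 8,11)
JNZ body: taken
SUB R1, 20 → R1=(-1)-20=-21
LOAD R1, [R0] → R1=M[112]=16
SUB R1, 19 → R1=16-19=-3
ADD R0, 4 → R0=112+4=116
ADD R7, 1 → R7=8+1=9
CMP R7, 11  (cmp 9,11)
JNZ body: taken
SUB R1, 20 → R1=(-3)-20=-23
LOAD R1, [R0] → R1=M[116]=18
SUB R1, 19 → R1=18-19=-1
ADD R0, 4 → R0=116+4=120
ADD R7, 1 → R7=9+1=10
CMP R7, 11  (cmp 10,11)
JNZ body: taken
SUB R1, 20 → R1=(-1)-20=-21
LOAD R1, [R0] → R1=M[120]=15
SUB R1, 19 → R1=15-19=-4
ADD R0, 4 → R0=120+4=124
ADD R7, 1 → R7=10+1=11
CMP R7, 11  (cmp 11,11)
JNZ body: not taken
XOR R1, 14 → R1=(-4)^14=-14
STORE R1, [120] → M[120]=-14
halt.
Total executed instructions: 48.

48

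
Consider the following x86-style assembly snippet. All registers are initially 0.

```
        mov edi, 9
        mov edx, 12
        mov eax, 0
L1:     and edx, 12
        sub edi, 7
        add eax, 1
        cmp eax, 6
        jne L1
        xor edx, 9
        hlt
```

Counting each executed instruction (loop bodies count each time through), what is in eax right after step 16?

3

edi=9
edx=12
eax=0
edx=12&12=12
edi=9-7=2
eax=0+1=1
cmp eax, 6  (cmp 1,6)
jne L1: taken
edx=12&12=12
edi=2-7=-5
eax=1+1=2
cmp eax, 6  (cmp 2,6)
jne L1: taken
edx=12&12=12
edi=(-5)-7=-12
eax=2+1=3
After step 16: eax = 3.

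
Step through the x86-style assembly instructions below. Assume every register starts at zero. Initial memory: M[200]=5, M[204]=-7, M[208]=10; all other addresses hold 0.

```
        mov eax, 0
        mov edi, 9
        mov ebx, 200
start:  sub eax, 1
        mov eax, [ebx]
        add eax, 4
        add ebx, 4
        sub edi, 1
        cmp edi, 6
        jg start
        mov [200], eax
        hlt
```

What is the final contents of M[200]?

14

after mov eax, 0: eax=0
after mov edi, 9: edi=9
after mov ebx, 200: ebx=200
after sub eax, 1: eax=0-1=-1
after mov eax, [ebx]: eax=M[200]=5
after add eax, 4: eax=5+4=9
after add ebx, 4: ebx=200+4=204
after sub edi, 1: edi=9-1=8
cmp edi, 6  (cmp 8,6)
jg start: taken
after sub eax, 1: eax=9-1=8
after mov eax, [ebx]: eax=M[204]=-7
after add eax, 4: eax=(-7)+4=-3
after add ebx, 4: ebx=204+4=208
after sub edi, 1: edi=8-1=7
cmp edi, 6  (cmp 7,6)
jg start: taken
after sub eax, 1: eax=(-3)-1=-4
after mov eax, [ebx]: eax=M[208]=10
after add eax, 4: eax=10+4=14
after add ebx, 4: ebx=208+4=212
after sub edi, 1: edi=7-1=6
cmp edi, 6  (cmp 6,6)
jg start: not taken
mov [200], eax → M[200]=14
halt.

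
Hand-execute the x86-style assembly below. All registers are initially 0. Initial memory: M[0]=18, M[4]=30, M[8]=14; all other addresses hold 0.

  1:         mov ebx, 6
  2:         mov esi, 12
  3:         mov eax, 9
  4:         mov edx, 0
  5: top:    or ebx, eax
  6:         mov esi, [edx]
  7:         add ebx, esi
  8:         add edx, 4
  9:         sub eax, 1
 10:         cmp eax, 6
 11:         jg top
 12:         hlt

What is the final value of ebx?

ebx=6
esi=12
eax=9
edx=0
ebx=6|9=15
esi=M[0]=18
ebx=15+18=33
edx=0+4=4
eax=9-1=8
cmp eax, 6  (cmp 8,6)
jg top: taken
ebx=33|8=41
esi=M[4]=30
ebx=41+30=71
edx=4+4=8
eax=8-1=7
cmp eax, 6  (cmp 7,6)
jg top: taken
ebx=71|7=71
esi=M[8]=14
ebx=71+14=85
edx=8+4=12
eax=7-1=6
cmp eax, 6  (cmp 6,6)
jg top: not taken
halt.

85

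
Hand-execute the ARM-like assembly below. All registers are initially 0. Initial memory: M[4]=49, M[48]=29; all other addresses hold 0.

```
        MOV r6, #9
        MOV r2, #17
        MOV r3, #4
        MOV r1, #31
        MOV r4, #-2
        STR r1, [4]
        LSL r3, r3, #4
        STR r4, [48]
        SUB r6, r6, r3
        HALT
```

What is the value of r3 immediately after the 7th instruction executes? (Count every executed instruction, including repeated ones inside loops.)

64

after MOV r6, #9: r6=9
after MOV r2, #17: r2=17
after MOV r3, #4: r3=4
after MOV r1, #31: r1=31
after MOV r4, #-2: r4=-2
STR r1, [4] → M[4]=31
after LSL r3, r3, #4: r3=4<<4=64
After step 7: r3 = 64.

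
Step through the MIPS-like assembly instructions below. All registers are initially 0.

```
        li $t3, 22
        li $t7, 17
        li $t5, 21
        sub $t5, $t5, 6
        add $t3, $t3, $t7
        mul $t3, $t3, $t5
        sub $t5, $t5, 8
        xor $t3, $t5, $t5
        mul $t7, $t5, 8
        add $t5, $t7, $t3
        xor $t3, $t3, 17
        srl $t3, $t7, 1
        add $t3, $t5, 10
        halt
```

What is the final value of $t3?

after li $t3, 22: $t3=22
after li $t7, 17: $t7=17
after li $t5, 21: $t5=21
after sub $t5, $t5, 6: $t5=21-6=15
after add $t3, $t3, $t7: $t3=22+17=39
after mul $t3, $t3, $t5: $t3=39*15=585
after sub $t5, $t5, 8: $t5=15-8=7
after xor $t3, $t5, $t5: $t3=7^7=0
after mul $t7, $t5, 8: $t7=7*8=56
after add $t5, $t7, $t3: $t5=56+0=56
after xor $t3, $t3, 17: $t3=0^17=17
after srl $t3, $t7, 1: $t3=56>>1=28
after add $t3, $t5, 10: $t3=56+10=66
halt.

66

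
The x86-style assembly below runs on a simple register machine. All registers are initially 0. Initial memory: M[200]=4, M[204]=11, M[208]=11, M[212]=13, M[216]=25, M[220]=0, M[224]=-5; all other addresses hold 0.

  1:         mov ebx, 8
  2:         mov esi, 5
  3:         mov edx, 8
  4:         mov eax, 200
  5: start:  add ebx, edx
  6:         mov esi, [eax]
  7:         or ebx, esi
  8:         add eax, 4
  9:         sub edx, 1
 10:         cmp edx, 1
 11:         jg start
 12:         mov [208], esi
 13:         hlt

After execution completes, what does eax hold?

228

ebx=8
esi=5
edx=8
eax=200
ebx=8+8=16
esi=M[200]=4
ebx=16|4=20
eax=200+4=204
edx=8-1=7
cmp edx, 1  (cmp 7,1)
jg start: taken
ebx=20+7=27
esi=M[204]=11
ebx=27|11=27
eax=204+4=208
edx=7-1=6
cmp edx, 1  (cmp 6,1)
jg start: taken
ebx=27+6=33
esi=M[208]=11
ebx=33|11=43
eax=208+4=212
edx=6-1=5
cmp edx, 1  (cmp 5,1)
jg start: taken
ebx=43+5=48
esi=M[212]=13
ebx=48|13=61
eax=212+4=216
edx=5-1=4
cmp edx, 1  (cmp 4,1)
jg start: taken
ebx=61+4=65
esi=M[216]=25
ebx=65|25=89
eax=216+4=220
edx=4-1=3
cmp edx, 1  (cmp 3,1)
jg start: taken
ebx=89+3=92
esi=M[220]=0
ebx=92|0=92
eax=220+4=224
edx=3-1=2
cmp edx, 1  (cmp 2,1)
jg start: taken
ebx=92+2=94
esi=M[224]=-5
ebx=94|(-5)=-1
eax=224+4=228
edx=2-1=1
cmp edx, 1  (cmp 1,1)
jg start: not taken
mov [208], esi → M[208]=-5
halt.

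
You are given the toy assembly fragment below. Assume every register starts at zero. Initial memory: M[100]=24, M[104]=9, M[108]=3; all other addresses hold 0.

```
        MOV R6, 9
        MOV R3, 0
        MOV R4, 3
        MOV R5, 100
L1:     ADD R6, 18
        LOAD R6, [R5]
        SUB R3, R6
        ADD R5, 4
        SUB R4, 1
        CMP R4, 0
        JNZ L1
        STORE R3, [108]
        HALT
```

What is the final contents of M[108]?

R6=9
R3=0
R4=3
R5=100
R6=9+18=27
R6=M[100]=24
R3=0-24=-24
R5=100+4=104
R4=3-1=2
CMP R4, 0  (cmp 2,0)
JNZ L1: taken
R6=24+18=42
R6=M[104]=9
R3=(-24)-9=-33
R5=104+4=108
R4=2-1=1
CMP R4, 0  (cmp 1,0)
JNZ L1: taken
R6=9+18=27
R6=M[108]=3
R3=(-33)-3=-36
R5=108+4=112
R4=1-1=0
CMP R4, 0  (cmp 0,0)
JNZ L1: not taken
STORE R3, [108] → M[108]=-36
halt.

-36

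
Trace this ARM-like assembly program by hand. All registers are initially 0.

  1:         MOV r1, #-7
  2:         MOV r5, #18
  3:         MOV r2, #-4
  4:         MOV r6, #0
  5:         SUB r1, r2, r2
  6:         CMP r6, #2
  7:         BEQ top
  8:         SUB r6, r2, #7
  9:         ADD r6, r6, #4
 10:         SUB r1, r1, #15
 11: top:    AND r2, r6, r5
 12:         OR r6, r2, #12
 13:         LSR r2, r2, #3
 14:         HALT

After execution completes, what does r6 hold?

after MOV r1, #-7: r1=-7
after MOV r5, #18: r5=18
after MOV r2, #-4: r2=-4
after MOV r6, #0: r6=0
after SUB r1, r2, r2: r1=(-4)-(-4)=0
CMP r6, #2  (cmp 0,2)
BEQ top: not taken
after SUB r6, r2, #7: r6=(-4)-7=-11
after ADD r6, r6, #4: r6=(-11)+4=-7
after SUB r1, r1, #15: r1=0-15=-15
after AND r2, r6, r5: r2=(-7)&18=16
after OR r6, r2, #12: r6=16|12=28
after LSR r2, r2, #3: r2=16>>3=2
halt.

28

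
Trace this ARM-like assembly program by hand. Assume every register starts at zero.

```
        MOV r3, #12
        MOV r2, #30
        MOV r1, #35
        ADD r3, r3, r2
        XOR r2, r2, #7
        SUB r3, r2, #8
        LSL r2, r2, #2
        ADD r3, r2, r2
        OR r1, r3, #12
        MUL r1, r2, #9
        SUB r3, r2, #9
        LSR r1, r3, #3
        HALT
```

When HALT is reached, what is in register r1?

MOV r3, #12 → r3=12
MOV r2, #30 → r2=30
MOV r1, #35 → r1=35
ADD r3, r3, r2 → r3=12+30=42
XOR r2, r2, #7 → r2=30^7=25
SUB r3, r2, #8 → r3=25-8=17
LSL r2, r2, #2 → r2=25<<2=100
ADD r3, r2, r2 → r3=100+100=200
OR r1, r3, #12 → r1=200|12=204
MUL r1, r2, #9 → r1=100*9=900
SUB r3, r2, #9 → r3=100-9=91
LSR r1, r3, #3 → r1=91>>3=11
halt.

11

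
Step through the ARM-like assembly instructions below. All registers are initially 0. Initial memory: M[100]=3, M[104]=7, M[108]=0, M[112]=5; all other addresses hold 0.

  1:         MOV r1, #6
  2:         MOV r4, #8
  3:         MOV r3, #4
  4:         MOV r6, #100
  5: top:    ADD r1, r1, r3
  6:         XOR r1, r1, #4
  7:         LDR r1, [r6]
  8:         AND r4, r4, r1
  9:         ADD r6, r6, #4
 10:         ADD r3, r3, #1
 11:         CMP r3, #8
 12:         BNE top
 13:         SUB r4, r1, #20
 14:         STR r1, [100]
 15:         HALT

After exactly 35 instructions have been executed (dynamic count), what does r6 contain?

116

MOV r1, #6 → r1=6
MOV r4, #8 → r4=8
MOV r3, #4 → r3=4
MOV r6, #100 → r6=100
ADD r1, r1, r3 → r1=6+4=10
XOR r1, r1, #4 → r1=10^4=14
LDR r1, [r6] → r1=M[100]=3
AND r4, r4, r1 → r4=8&3=0
ADD r6, r6, #4 → r6=100+4=104
ADD r3, r3, #1 → r3=4+1=5
CMP r3, #8  (cmp 5,8)
BNE top: taken
ADD r1, r1, r3 → r1=3+5=8
XOR r1, r1, #4 → r1=8^4=12
LDR r1, [r6] → r1=M[104]=7
AND r4, r4, r1 → r4=0&7=0
ADD r6, r6, #4 → r6=104+4=108
ADD r3, r3, #1 → r3=5+1=6
CMP r3, #8  (cmp 6,8)
BNE top: taken
ADD r1, r1, r3 → r1=7+6=13
XOR r1, r1, #4 → r1=13^4=9
LDR r1, [r6] → r1=M[108]=0
AND r4, r4, r1 → r4=0&0=0
ADD r6, r6, #4 → r6=108+4=112
ADD r3, r3, #1 → r3=6+1=7
CMP r3, #8  (cmp 7,8)
BNE top: taken
ADD r1, r1, r3 → r1=0+7=7
XOR r1, r1, #4 → r1=7^4=3
LDR r1, [r6] → r1=M[112]=5
AND r4, r4, r1 → r4=0&5=0
ADD r6, r6, #4 → r6=112+4=116
ADD r3, r3, #1 → r3=7+1=8
CMP r3, #8  (cmp 8,8)
After step 35: r6 = 116.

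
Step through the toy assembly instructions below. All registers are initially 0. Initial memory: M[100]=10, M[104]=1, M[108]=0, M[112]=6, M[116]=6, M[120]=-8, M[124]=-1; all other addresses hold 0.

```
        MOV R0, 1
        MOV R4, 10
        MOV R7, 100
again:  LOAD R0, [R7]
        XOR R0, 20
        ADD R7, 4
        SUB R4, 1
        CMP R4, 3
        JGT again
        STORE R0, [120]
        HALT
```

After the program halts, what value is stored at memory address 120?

MOV R0, 1 → R0=1
MOV R4, 10 → R4=10
MOV R7, 100 → R7=100
LOAD R0, [R7] → R0=M[100]=10
XOR R0, 20 → R0=10^20=30
ADD R7, 4 → R7=100+4=104
SUB R4, 1 → R4=10-1=9
CMP R4, 3  (cmp 9,3)
JGT again: taken
LOAD R0, [R7] → R0=M[104]=1
XOR R0, 20 → R0=1^20=21
ADD R7, 4 → R7=104+4=108
SUB R4, 1 → R4=9-1=8
CMP R4, 3  (cmp 8,3)
JGT again: taken
LOAD R0, [R7] → R0=M[108]=0
XOR R0, 20 → R0=0^20=20
ADD R7, 4 → R7=108+4=112
SUB R4, 1 → R4=8-1=7
CMP R4, 3  (cmp 7,3)
JGT again: taken
LOAD R0, [R7] → R0=M[112]=6
XOR R0, 20 → R0=6^20=18
ADD R7, 4 → R7=112+4=116
SUB R4, 1 → R4=7-1=6
CMP R4, 3  (cmp 6,3)
JGT again: taken
LOAD R0, [R7] → R0=M[116]=6
XOR R0, 20 → R0=6^20=18
ADD R7, 4 → R7=116+4=120
SUB R4, 1 → R4=6-1=5
CMP R4, 3  (cmp 5,3)
JGT again: taken
LOAD R0, [R7] → R0=M[120]=-8
XOR R0, 20 → R0=(-8)^20=-20
ADD R7, 4 → R7=120+4=124
SUB R4, 1 → R4=5-1=4
CMP R4, 3  (cmp 4,3)
JGT again: taken
LOAD R0, [R7] → R0=M[124]=-1
XOR R0, 20 → R0=(-1)^20=-21
ADD R7, 4 → R7=124+4=128
SUB R4, 1 → R4=4-1=3
CMP R4, 3  (cmp 3,3)
JGT again: not taken
STORE R0, [120] → M[120]=-21
halt.

-21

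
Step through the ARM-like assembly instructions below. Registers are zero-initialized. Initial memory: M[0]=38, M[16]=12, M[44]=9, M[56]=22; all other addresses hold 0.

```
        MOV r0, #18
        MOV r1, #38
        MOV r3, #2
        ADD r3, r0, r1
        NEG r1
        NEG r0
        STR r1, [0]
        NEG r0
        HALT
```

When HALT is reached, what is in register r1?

-38

MOV r0, #18 → r0=18
MOV r1, #38 → r1=38
MOV r3, #2 → r3=2
ADD r3, r0, r1 → r3=18+38=56
NEG r1 → r1=-(38)=-38
NEG r0 → r0=-(18)=-18
STR r1, [0] → M[0]=-38
NEG r0 → r0=-(-18)=18
halt.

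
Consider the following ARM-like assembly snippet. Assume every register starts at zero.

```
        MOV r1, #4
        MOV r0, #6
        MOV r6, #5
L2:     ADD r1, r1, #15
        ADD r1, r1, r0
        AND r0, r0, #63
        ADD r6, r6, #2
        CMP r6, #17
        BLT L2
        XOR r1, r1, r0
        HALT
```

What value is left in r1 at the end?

after MOV r1, #4: r1=4
after MOV r0, #6: r0=6
after MOV r6, #5: r6=5
after ADD r1, r1, #15: r1=4+15=19
after ADD r1, r1, r0: r1=19+6=25
after AND r0, r0, #63: r0=6&63=6
after ADD r6, r6, #2: r6=5+2=7
CMP r6, #17  (cmp 7,17)
BLT L2: taken
after ADD r1, r1, #15: r1=25+15=40
after ADD r1, r1, r0: r1=40+6=46
after AND r0, r0, #63: r0=6&63=6
after ADD r6, r6, #2: r6=7+2=9
CMP r6, #17  (cmp 9,17)
BLT L2: taken
after ADD r1, r1, #15: r1=46+15=61
after ADD r1, r1, r0: r1=61+6=67
after AND r0, r0, #63: r0=6&63=6
after ADD r6, r6, #2: r6=9+2=11
CMP r6, #17  (cmp 11,17)
BLT L2: taken
after ADD r1, r1, #15: r1=67+15=82
after ADD r1, r1, r0: r1=82+6=88
after AND r0, r0, #63: r0=6&63=6
after ADD r6, r6, #2: r6=11+2=13
CMP r6, #17  (cmp 13,17)
BLT L2: taken
after ADD r1, r1, #15: r1=88+15=103
after ADD r1, r1, r0: r1=103+6=109
after AND r0, r0, #63: r0=6&63=6
after ADD r6, r6, #2: r6=13+2=15
CMP r6, #17  (cmp 15,17)
BLT L2: taken
after ADD r1, r1, #15: r1=109+15=124
after ADD r1, r1, r0: r1=124+6=130
after AND r0, r0, #63: r0=6&63=6
after ADD r6, r6, #2: r6=15+2=17
CMP r6, #17  (cmp 17,17)
BLT L2: not taken
after XOR r1, r1, r0: r1=130^6=132
halt.

132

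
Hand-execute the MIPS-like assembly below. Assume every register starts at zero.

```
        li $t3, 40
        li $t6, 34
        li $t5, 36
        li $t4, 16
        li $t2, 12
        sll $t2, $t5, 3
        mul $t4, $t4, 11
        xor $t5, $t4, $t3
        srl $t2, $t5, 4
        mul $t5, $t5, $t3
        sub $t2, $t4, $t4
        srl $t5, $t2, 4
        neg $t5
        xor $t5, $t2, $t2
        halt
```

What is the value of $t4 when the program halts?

176

li $t3, 40 → $t3=40
li $t6, 34 → $t6=34
li $t5, 36 → $t5=36
li $t4, 16 → $t4=16
li $t2, 12 → $t2=12
sll $t2, $t5, 3 → $t2=36<<3=288
mul $t4, $t4, 11 → $t4=16*11=176
xor $t5, $t4, $t3 → $t5=176^40=152
srl $t2, $t5, 4 → $t2=152>>4=9
mul $t5, $t5, $t3 → $t5=152*40=6080
sub $t2, $t4, $t4 → $t2=176-176=0
srl $t5, $t2, 4 → $t5=0>>4=0
neg $t5 → $t5=-(0)=0
xor $t5, $t2, $t2 → $t5=0^0=0
halt.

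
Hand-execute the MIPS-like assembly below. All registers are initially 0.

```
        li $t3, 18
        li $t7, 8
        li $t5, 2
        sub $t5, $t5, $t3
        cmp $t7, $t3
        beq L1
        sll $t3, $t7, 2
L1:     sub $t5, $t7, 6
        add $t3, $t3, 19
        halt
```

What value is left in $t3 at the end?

$t3=18
$t7=8
$t5=2
$t5=2-18=-16
cmp $t7, $t3  (cmp 8,18)
beq L1: not taken
$t3=8<<2=32
$t5=8-6=2
$t3=32+19=51
halt.

51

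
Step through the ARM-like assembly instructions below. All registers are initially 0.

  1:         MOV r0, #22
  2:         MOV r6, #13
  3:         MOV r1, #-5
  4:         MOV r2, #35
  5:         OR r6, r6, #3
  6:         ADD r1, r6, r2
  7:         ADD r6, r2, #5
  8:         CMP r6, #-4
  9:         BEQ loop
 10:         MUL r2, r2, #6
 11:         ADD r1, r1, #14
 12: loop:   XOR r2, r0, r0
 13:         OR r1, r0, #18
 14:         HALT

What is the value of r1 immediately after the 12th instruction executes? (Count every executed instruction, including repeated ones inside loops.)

64

after MOV r0, #22: r0=22
after MOV r6, #13: r6=13
after MOV r1, #-5: r1=-5
after MOV r2, #35: r2=35
after OR r6, r6, #3: r6=13|3=15
after ADD r1, r6, r2: r1=15+35=50
after ADD r6, r2, #5: r6=35+5=40
CMP r6, #-4  (cmp 40,-4)
BEQ loop: not taken
after MUL r2, r2, #6: r2=35*6=210
after ADD r1, r1, #14: r1=50+14=64
after XOR r2, r0, r0: r2=22^22=0
After step 12: r1 = 64.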